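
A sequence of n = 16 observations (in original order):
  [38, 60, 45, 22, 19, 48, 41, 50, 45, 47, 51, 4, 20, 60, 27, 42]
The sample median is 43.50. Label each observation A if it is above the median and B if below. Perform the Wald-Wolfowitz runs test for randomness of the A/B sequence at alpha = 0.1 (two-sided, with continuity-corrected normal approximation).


Step 1: Compute median = 43.50; label A = above, B = below.
Labels in order: BAABBABAAAABBABB  (n_A = 8, n_B = 8)
Step 2: Count runs R = 9.
Step 3: Under H0 (random ordering), E[R] = 2*n_A*n_B/(n_A+n_B) + 1 = 2*8*8/16 + 1 = 9.0000.
        Var[R] = 2*n_A*n_B*(2*n_A*n_B - n_A - n_B) / ((n_A+n_B)^2 * (n_A+n_B-1)) = 14336/3840 = 3.7333.
        SD[R] = 1.9322.
Step 4: R = E[R], so z = 0 with no continuity correction.
Step 5: Two-sided p-value via normal approximation = 2*(1 - Phi(|z|)) = 1.000000.
Step 6: alpha = 0.1. fail to reject H0.

R = 9, z = 0.0000, p = 1.000000, fail to reject H0.


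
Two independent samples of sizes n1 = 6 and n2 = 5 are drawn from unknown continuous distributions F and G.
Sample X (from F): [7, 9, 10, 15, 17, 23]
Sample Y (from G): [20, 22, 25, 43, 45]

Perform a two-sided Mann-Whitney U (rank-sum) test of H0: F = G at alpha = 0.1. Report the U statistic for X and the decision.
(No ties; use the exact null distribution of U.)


Step 1: Combine and sort all 11 observations; assign midranks.
sorted (value, group): (7,X), (9,X), (10,X), (15,X), (17,X), (20,Y), (22,Y), (23,X), (25,Y), (43,Y), (45,Y)
ranks: 7->1, 9->2, 10->3, 15->4, 17->5, 20->6, 22->7, 23->8, 25->9, 43->10, 45->11
Step 2: Rank sum for X: R1 = 1 + 2 + 3 + 4 + 5 + 8 = 23.
Step 3: U_X = R1 - n1(n1+1)/2 = 23 - 6*7/2 = 23 - 21 = 2.
       U_Y = n1*n2 - U_X = 30 - 2 = 28.
Step 4: No ties, so the exact null distribution of U (based on enumerating the C(11,6) = 462 equally likely rank assignments) gives the two-sided p-value.
Step 5: p-value = 0.017316; compare to alpha = 0.1. reject H0.

U_X = 2, p = 0.017316, reject H0 at alpha = 0.1.


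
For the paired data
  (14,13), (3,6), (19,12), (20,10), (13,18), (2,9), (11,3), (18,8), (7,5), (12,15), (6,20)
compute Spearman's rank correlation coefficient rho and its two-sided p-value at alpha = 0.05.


Step 1: Rank x and y separately (midranks; no ties here).
rank(x): 14->8, 3->2, 19->10, 20->11, 13->7, 2->1, 11->5, 18->9, 7->4, 12->6, 6->3
rank(y): 13->8, 6->3, 12->7, 10->6, 18->10, 9->5, 3->1, 8->4, 5->2, 15->9, 20->11
Step 2: d_i = R_x(i) - R_y(i); compute d_i^2.
  (8-8)^2=0, (2-3)^2=1, (10-7)^2=9, (11-6)^2=25, (7-10)^2=9, (1-5)^2=16, (5-1)^2=16, (9-4)^2=25, (4-2)^2=4, (6-9)^2=9, (3-11)^2=64
sum(d^2) = 178.
Step 3: rho = 1 - 6*178 / (11*(11^2 - 1)) = 1 - 1068/1320 = 0.190909.
Step 4: Under H0, t = rho * sqrt((n-2)/(1-rho^2)) = 0.5835 ~ t(9).
Step 5: Two-sided p-value from the t-distribution with 9 df = 0.573913.
Step 6: alpha = 0.05. fail to reject H0.

rho = 0.1909, p = 0.573913, fail to reject H0 at alpha = 0.05.


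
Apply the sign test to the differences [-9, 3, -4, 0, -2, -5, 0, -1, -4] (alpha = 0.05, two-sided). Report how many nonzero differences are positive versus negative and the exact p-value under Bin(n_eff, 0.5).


Step 1: Discard zero differences. Original n = 9; n_eff = number of nonzero differences = 7.
Nonzero differences (with sign): -9, +3, -4, -2, -5, -1, -4
Step 2: Count signs: positive = 1, negative = 6.
Step 3: Under H0: P(positive) = 0.5, so the number of positives S ~ Bin(7, 0.5).
Step 4: Two-sided exact p-value = sum of Bin(7,0.5) probabilities at or below the observed probability = 0.125000.
Step 5: alpha = 0.05. fail to reject H0.

n_eff = 7, pos = 1, neg = 6, p = 0.125000, fail to reject H0.


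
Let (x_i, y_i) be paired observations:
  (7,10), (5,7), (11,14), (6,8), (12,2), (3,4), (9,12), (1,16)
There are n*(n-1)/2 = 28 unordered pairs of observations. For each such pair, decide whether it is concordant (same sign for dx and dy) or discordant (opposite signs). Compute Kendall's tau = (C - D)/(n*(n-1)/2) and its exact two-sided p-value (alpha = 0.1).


Step 1: Enumerate the 28 unordered pairs (i,j) with i<j and classify each by sign(x_j-x_i) * sign(y_j-y_i).
  (1,2):dx=-2,dy=-3->C; (1,3):dx=+4,dy=+4->C; (1,4):dx=-1,dy=-2->C; (1,5):dx=+5,dy=-8->D
  (1,6):dx=-4,dy=-6->C; (1,7):dx=+2,dy=+2->C; (1,8):dx=-6,dy=+6->D; (2,3):dx=+6,dy=+7->C
  (2,4):dx=+1,dy=+1->C; (2,5):dx=+7,dy=-5->D; (2,6):dx=-2,dy=-3->C; (2,7):dx=+4,dy=+5->C
  (2,8):dx=-4,dy=+9->D; (3,4):dx=-5,dy=-6->C; (3,5):dx=+1,dy=-12->D; (3,6):dx=-8,dy=-10->C
  (3,7):dx=-2,dy=-2->C; (3,8):dx=-10,dy=+2->D; (4,5):dx=+6,dy=-6->D; (4,6):dx=-3,dy=-4->C
  (4,7):dx=+3,dy=+4->C; (4,8):dx=-5,dy=+8->D; (5,6):dx=-9,dy=+2->D; (5,7):dx=-3,dy=+10->D
  (5,8):dx=-11,dy=+14->D; (6,7):dx=+6,dy=+8->C; (6,8):dx=-2,dy=+12->D; (7,8):dx=-8,dy=+4->D
Step 2: C = 15, D = 13, total pairs = 28.
Step 3: tau = (C - D)/(n(n-1)/2) = (15 - 13)/28 = 0.071429.
Step 4: Exact two-sided p-value (enumerate n! = 40320 permutations of y under H0): p = 0.904861.
Step 5: alpha = 0.1. fail to reject H0.

tau_b = 0.0714 (C=15, D=13), p = 0.904861, fail to reject H0.


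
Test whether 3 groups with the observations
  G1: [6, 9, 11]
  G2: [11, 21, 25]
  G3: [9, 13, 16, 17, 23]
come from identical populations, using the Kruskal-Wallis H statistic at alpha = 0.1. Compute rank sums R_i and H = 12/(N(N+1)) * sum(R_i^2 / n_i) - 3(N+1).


Step 1: Combine all N = 11 observations and assign midranks.
sorted (value, group, rank): (6,G1,1), (9,G1,2.5), (9,G3,2.5), (11,G1,4.5), (11,G2,4.5), (13,G3,6), (16,G3,7), (17,G3,8), (21,G2,9), (23,G3,10), (25,G2,11)
Step 2: Sum ranks within each group.
R_1 = 8 (n_1 = 3)
R_2 = 24.5 (n_2 = 3)
R_3 = 33.5 (n_3 = 5)
Step 3: H = 12/(N(N+1)) * sum(R_i^2/n_i) - 3(N+1)
     = 12/(11*12) * (8^2/3 + 24.5^2/3 + 33.5^2/5) - 3*12
     = 0.090909 * 445.867 - 36
     = 4.533333.
Step 4: Ties present; correction factor C = 1 - 12/(11^3 - 11) = 0.990909. Corrected H = 4.533333 / 0.990909 = 4.574924.
Step 5: Under H0, H ~ chi^2(2); p-value = 0.101524.
Step 6: alpha = 0.1. fail to reject H0.

H = 4.5749, df = 2, p = 0.101524, fail to reject H0.


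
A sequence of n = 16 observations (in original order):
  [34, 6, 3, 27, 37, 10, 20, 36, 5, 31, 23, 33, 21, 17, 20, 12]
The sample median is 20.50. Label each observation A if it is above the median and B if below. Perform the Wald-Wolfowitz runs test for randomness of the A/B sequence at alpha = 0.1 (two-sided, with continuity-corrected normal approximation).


Step 1: Compute median = 20.50; label A = above, B = below.
Labels in order: ABBAABBABAAAABBB  (n_A = 8, n_B = 8)
Step 2: Count runs R = 8.
Step 3: Under H0 (random ordering), E[R] = 2*n_A*n_B/(n_A+n_B) + 1 = 2*8*8/16 + 1 = 9.0000.
        Var[R] = 2*n_A*n_B*(2*n_A*n_B - n_A - n_B) / ((n_A+n_B)^2 * (n_A+n_B-1)) = 14336/3840 = 3.7333.
        SD[R] = 1.9322.
Step 4: Continuity-corrected z = (R + 0.5 - E[R]) / SD[R] = (8 + 0.5 - 9.0000) / 1.9322 = -0.2588.
Step 5: Two-sided p-value via normal approximation = 2*(1 - Phi(|z|)) = 0.795809.
Step 6: alpha = 0.1. fail to reject H0.

R = 8, z = -0.2588, p = 0.795809, fail to reject H0.


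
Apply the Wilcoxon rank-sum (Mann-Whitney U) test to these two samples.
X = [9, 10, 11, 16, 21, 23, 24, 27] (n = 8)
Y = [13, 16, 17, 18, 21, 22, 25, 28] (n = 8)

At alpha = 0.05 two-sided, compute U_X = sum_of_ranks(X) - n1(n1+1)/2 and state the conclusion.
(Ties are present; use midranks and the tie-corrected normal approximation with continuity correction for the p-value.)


Step 1: Combine and sort all 16 observations; assign midranks.
sorted (value, group): (9,X), (10,X), (11,X), (13,Y), (16,X), (16,Y), (17,Y), (18,Y), (21,X), (21,Y), (22,Y), (23,X), (24,X), (25,Y), (27,X), (28,Y)
ranks: 9->1, 10->2, 11->3, 13->4, 16->5.5, 16->5.5, 17->7, 18->8, 21->9.5, 21->9.5, 22->11, 23->12, 24->13, 25->14, 27->15, 28->16
Step 2: Rank sum for X: R1 = 1 + 2 + 3 + 5.5 + 9.5 + 12 + 13 + 15 = 61.
Step 3: U_X = R1 - n1(n1+1)/2 = 61 - 8*9/2 = 61 - 36 = 25.
       U_Y = n1*n2 - U_X = 64 - 25 = 39.
Step 4: Ties are present, so use the tie-corrected normal approximation (with continuity correction) for the p-value.
Step 5: p-value = 0.494201; compare to alpha = 0.05. fail to reject H0.

U_X = 25, p = 0.494201, fail to reject H0 at alpha = 0.05.


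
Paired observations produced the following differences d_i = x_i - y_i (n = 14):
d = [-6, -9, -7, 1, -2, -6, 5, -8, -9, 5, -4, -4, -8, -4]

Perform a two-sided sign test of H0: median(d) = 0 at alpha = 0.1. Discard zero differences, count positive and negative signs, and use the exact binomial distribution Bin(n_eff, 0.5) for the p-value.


Step 1: Discard zero differences. Original n = 14; n_eff = number of nonzero differences = 14.
Nonzero differences (with sign): -6, -9, -7, +1, -2, -6, +5, -8, -9, +5, -4, -4, -8, -4
Step 2: Count signs: positive = 3, negative = 11.
Step 3: Under H0: P(positive) = 0.5, so the number of positives S ~ Bin(14, 0.5).
Step 4: Two-sided exact p-value = sum of Bin(14,0.5) probabilities at or below the observed probability = 0.057373.
Step 5: alpha = 0.1. reject H0.

n_eff = 14, pos = 3, neg = 11, p = 0.057373, reject H0.


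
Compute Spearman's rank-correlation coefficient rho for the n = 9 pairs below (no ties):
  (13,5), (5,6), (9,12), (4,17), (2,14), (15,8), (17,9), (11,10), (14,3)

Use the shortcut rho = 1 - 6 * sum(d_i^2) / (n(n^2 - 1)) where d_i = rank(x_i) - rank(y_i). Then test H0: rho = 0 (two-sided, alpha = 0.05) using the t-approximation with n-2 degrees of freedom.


Step 1: Rank x and y separately (midranks; no ties here).
rank(x): 13->6, 5->3, 9->4, 4->2, 2->1, 15->8, 17->9, 11->5, 14->7
rank(y): 5->2, 6->3, 12->7, 17->9, 14->8, 8->4, 9->5, 10->6, 3->1
Step 2: d_i = R_x(i) - R_y(i); compute d_i^2.
  (6-2)^2=16, (3-3)^2=0, (4-7)^2=9, (2-9)^2=49, (1-8)^2=49, (8-4)^2=16, (9-5)^2=16, (5-6)^2=1, (7-1)^2=36
sum(d^2) = 192.
Step 3: rho = 1 - 6*192 / (9*(9^2 - 1)) = 1 - 1152/720 = -0.600000.
Step 4: Under H0, t = rho * sqrt((n-2)/(1-rho^2)) = -1.9843 ~ t(7).
Step 5: Two-sided p-value from the t-distribution with 7 df = 0.087623.
Step 6: alpha = 0.05. fail to reject H0.

rho = -0.6000, p = 0.087623, fail to reject H0 at alpha = 0.05.


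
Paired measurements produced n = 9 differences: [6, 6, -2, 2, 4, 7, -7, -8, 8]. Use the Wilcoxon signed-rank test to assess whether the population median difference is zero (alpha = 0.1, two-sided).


Step 1: Drop any zero differences (none here) and take |d_i|.
|d| = [6, 6, 2, 2, 4, 7, 7, 8, 8]
Step 2: Midrank |d_i| (ties get averaged ranks).
ranks: |6|->4.5, |6|->4.5, |2|->1.5, |2|->1.5, |4|->3, |7|->6.5, |7|->6.5, |8|->8.5, |8|->8.5
Step 3: Attach original signs; sum ranks with positive sign and with negative sign.
W+ = 4.5 + 4.5 + 1.5 + 3 + 6.5 + 8.5 = 28.5
W- = 1.5 + 6.5 + 8.5 = 16.5
(Check: W+ + W- = 45 should equal n(n+1)/2 = 45.)
Step 4: Test statistic W = min(W+, W-) = 16.5.
Step 5: Ties in |d|, so use the tie-corrected normal approximation.
        E[W] = n(n+1)/4 = 9*10/4 = 22.5.
        Tie groups: |d|=2 (t=2), |d|=6 (t=2), |d|=7 (t=2), |d|=8 (t=2); sum(t^3 - t) = 24.
        Var[W] = n(n+1)(2n+1)/24 - sum(t^3-t)/48 = 1710/24 - 24/48 = 70.75.
        z = (W - E[W]) / sqrt(Var[W]) = (16.5 - 22.5) / 8.4113 = -0.7133.
        Two-sided p = 2*Phi(z) = 0.475644.
Step 6: alpha = 0.1. fail to reject H0.

W+ = 28.5, W- = 16.5, W = min = 16.5, p = 0.475644, fail to reject H0.


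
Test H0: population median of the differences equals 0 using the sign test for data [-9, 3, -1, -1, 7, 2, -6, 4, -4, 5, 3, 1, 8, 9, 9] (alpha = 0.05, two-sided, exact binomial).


Step 1: Discard zero differences. Original n = 15; n_eff = number of nonzero differences = 15.
Nonzero differences (with sign): -9, +3, -1, -1, +7, +2, -6, +4, -4, +5, +3, +1, +8, +9, +9
Step 2: Count signs: positive = 10, negative = 5.
Step 3: Under H0: P(positive) = 0.5, so the number of positives S ~ Bin(15, 0.5).
Step 4: Two-sided exact p-value = sum of Bin(15,0.5) probabilities at or below the observed probability = 0.301758.
Step 5: alpha = 0.05. fail to reject H0.

n_eff = 15, pos = 10, neg = 5, p = 0.301758, fail to reject H0.


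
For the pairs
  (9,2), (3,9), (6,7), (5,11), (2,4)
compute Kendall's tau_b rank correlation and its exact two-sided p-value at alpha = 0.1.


Step 1: Enumerate the 10 unordered pairs (i,j) with i<j and classify each by sign(x_j-x_i) * sign(y_j-y_i).
  (1,2):dx=-6,dy=+7->D; (1,3):dx=-3,dy=+5->D; (1,4):dx=-4,dy=+9->D; (1,5):dx=-7,dy=+2->D
  (2,3):dx=+3,dy=-2->D; (2,4):dx=+2,dy=+2->C; (2,5):dx=-1,dy=-5->C; (3,4):dx=-1,dy=+4->D
  (3,5):dx=-4,dy=-3->C; (4,5):dx=-3,dy=-7->C
Step 2: C = 4, D = 6, total pairs = 10.
Step 3: tau = (C - D)/(n(n-1)/2) = (4 - 6)/10 = -0.200000.
Step 4: Exact two-sided p-value (enumerate n! = 120 permutations of y under H0): p = 0.816667.
Step 5: alpha = 0.1. fail to reject H0.

tau_b = -0.2000 (C=4, D=6), p = 0.816667, fail to reject H0.


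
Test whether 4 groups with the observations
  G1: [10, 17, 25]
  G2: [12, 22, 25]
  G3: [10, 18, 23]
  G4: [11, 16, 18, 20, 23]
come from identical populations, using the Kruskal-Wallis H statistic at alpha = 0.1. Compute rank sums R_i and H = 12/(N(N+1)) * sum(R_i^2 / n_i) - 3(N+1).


Step 1: Combine all N = 14 observations and assign midranks.
sorted (value, group, rank): (10,G1,1.5), (10,G3,1.5), (11,G4,3), (12,G2,4), (16,G4,5), (17,G1,6), (18,G3,7.5), (18,G4,7.5), (20,G4,9), (22,G2,10), (23,G3,11.5), (23,G4,11.5), (25,G1,13.5), (25,G2,13.5)
Step 2: Sum ranks within each group.
R_1 = 21 (n_1 = 3)
R_2 = 27.5 (n_2 = 3)
R_3 = 20.5 (n_3 = 3)
R_4 = 36 (n_4 = 5)
Step 3: H = 12/(N(N+1)) * sum(R_i^2/n_i) - 3(N+1)
     = 12/(14*15) * (21^2/3 + 27.5^2/3 + 20.5^2/3 + 36^2/5) - 3*15
     = 0.057143 * 798.367 - 45
     = 0.620952.
Step 4: Ties present; correction factor C = 1 - 24/(14^3 - 14) = 0.991209. Corrected H = 0.620952 / 0.991209 = 0.626460.
Step 5: Under H0, H ~ chi^2(3); p-value = 0.890349.
Step 6: alpha = 0.1. fail to reject H0.

H = 0.6265, df = 3, p = 0.890349, fail to reject H0.


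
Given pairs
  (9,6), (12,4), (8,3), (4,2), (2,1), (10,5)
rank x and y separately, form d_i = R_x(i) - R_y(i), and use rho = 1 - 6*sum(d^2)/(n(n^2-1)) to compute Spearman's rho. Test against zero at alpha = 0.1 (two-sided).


Step 1: Rank x and y separately (midranks; no ties here).
rank(x): 9->4, 12->6, 8->3, 4->2, 2->1, 10->5
rank(y): 6->6, 4->4, 3->3, 2->2, 1->1, 5->5
Step 2: d_i = R_x(i) - R_y(i); compute d_i^2.
  (4-6)^2=4, (6-4)^2=4, (3-3)^2=0, (2-2)^2=0, (1-1)^2=0, (5-5)^2=0
sum(d^2) = 8.
Step 3: rho = 1 - 6*8 / (6*(6^2 - 1)) = 1 - 48/210 = 0.771429.
Step 4: Under H0, t = rho * sqrt((n-2)/(1-rho^2)) = 2.4247 ~ t(4).
Step 5: Two-sided p-value from the t-distribution with 4 df = 0.072397.
Step 6: alpha = 0.1. reject H0.

rho = 0.7714, p = 0.072397, reject H0 at alpha = 0.1.


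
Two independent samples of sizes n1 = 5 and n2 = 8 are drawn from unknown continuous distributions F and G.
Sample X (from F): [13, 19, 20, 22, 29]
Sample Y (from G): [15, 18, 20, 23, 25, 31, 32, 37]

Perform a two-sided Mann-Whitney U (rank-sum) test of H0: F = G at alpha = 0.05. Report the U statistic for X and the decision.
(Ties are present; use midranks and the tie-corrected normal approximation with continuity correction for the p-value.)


Step 1: Combine and sort all 13 observations; assign midranks.
sorted (value, group): (13,X), (15,Y), (18,Y), (19,X), (20,X), (20,Y), (22,X), (23,Y), (25,Y), (29,X), (31,Y), (32,Y), (37,Y)
ranks: 13->1, 15->2, 18->3, 19->4, 20->5.5, 20->5.5, 22->7, 23->8, 25->9, 29->10, 31->11, 32->12, 37->13
Step 2: Rank sum for X: R1 = 1 + 4 + 5.5 + 7 + 10 = 27.5.
Step 3: U_X = R1 - n1(n1+1)/2 = 27.5 - 5*6/2 = 27.5 - 15 = 12.5.
       U_Y = n1*n2 - U_X = 40 - 12.5 = 27.5.
Step 4: Ties are present, so use the tie-corrected normal approximation (with continuity correction) for the p-value.
Step 5: p-value = 0.304842; compare to alpha = 0.05. fail to reject H0.

U_X = 12.5, p = 0.304842, fail to reject H0 at alpha = 0.05.


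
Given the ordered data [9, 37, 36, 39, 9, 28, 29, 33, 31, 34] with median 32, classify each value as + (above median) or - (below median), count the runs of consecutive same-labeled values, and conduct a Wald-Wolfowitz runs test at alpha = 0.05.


Step 1: Compute median = 32; label A = above, B = below.
Labels in order: BAAABBBABA  (n_A = 5, n_B = 5)
Step 2: Count runs R = 6.
Step 3: Under H0 (random ordering), E[R] = 2*n_A*n_B/(n_A+n_B) + 1 = 2*5*5/10 + 1 = 6.0000.
        Var[R] = 2*n_A*n_B*(2*n_A*n_B - n_A - n_B) / ((n_A+n_B)^2 * (n_A+n_B-1)) = 2000/900 = 2.2222.
        SD[R] = 1.4907.
Step 4: R = E[R], so z = 0 with no continuity correction.
Step 5: Two-sided p-value via normal approximation = 2*(1 - Phi(|z|)) = 1.000000.
Step 6: alpha = 0.05. fail to reject H0.

R = 6, z = 0.0000, p = 1.000000, fail to reject H0.


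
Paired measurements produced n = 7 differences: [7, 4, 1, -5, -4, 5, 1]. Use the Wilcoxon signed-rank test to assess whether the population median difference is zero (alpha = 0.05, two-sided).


Step 1: Drop any zero differences (none here) and take |d_i|.
|d| = [7, 4, 1, 5, 4, 5, 1]
Step 2: Midrank |d_i| (ties get averaged ranks).
ranks: |7|->7, |4|->3.5, |1|->1.5, |5|->5.5, |4|->3.5, |5|->5.5, |1|->1.5
Step 3: Attach original signs; sum ranks with positive sign and with negative sign.
W+ = 7 + 3.5 + 1.5 + 5.5 + 1.5 = 19
W- = 5.5 + 3.5 = 9
(Check: W+ + W- = 28 should equal n(n+1)/2 = 28.)
Step 4: Test statistic W = min(W+, W-) = 9.
Step 5: Ties in |d|, so use the tie-corrected normal approximation.
        E[W] = n(n+1)/4 = 7*8/4 = 14.
        Tie groups: |d|=1 (t=2), |d|=4 (t=2), |d|=5 (t=2); sum(t^3 - t) = 18.
        Var[W] = n(n+1)(2n+1)/24 - sum(t^3-t)/48 = 840/24 - 18/48 = 34.625.
        z = (W - E[W]) / sqrt(Var[W]) = (9 - 14) / 5.8843 = -0.8497.
        Two-sided p = 2*Phi(z) = 0.395482.
Step 6: alpha = 0.05. fail to reject H0.

W+ = 19, W- = 9, W = min = 9, p = 0.395482, fail to reject H0.


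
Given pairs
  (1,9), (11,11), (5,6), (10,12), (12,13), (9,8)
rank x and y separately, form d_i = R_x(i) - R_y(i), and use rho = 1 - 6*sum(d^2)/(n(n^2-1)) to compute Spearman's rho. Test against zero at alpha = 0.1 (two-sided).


Step 1: Rank x and y separately (midranks; no ties here).
rank(x): 1->1, 11->5, 5->2, 10->4, 12->6, 9->3
rank(y): 9->3, 11->4, 6->1, 12->5, 13->6, 8->2
Step 2: d_i = R_x(i) - R_y(i); compute d_i^2.
  (1-3)^2=4, (5-4)^2=1, (2-1)^2=1, (4-5)^2=1, (6-6)^2=0, (3-2)^2=1
sum(d^2) = 8.
Step 3: rho = 1 - 6*8 / (6*(6^2 - 1)) = 1 - 48/210 = 0.771429.
Step 4: Under H0, t = rho * sqrt((n-2)/(1-rho^2)) = 2.4247 ~ t(4).
Step 5: Two-sided p-value from the t-distribution with 4 df = 0.072397.
Step 6: alpha = 0.1. reject H0.

rho = 0.7714, p = 0.072397, reject H0 at alpha = 0.1.


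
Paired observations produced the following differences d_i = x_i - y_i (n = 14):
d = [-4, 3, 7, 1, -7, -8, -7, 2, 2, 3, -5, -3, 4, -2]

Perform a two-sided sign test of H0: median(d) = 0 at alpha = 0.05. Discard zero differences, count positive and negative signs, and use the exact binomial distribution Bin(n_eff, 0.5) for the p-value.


Step 1: Discard zero differences. Original n = 14; n_eff = number of nonzero differences = 14.
Nonzero differences (with sign): -4, +3, +7, +1, -7, -8, -7, +2, +2, +3, -5, -3, +4, -2
Step 2: Count signs: positive = 7, negative = 7.
Step 3: Under H0: P(positive) = 0.5, so the number of positives S ~ Bin(14, 0.5).
Step 4: Two-sided exact p-value = sum of Bin(14,0.5) probabilities at or below the observed probability = 1.000000.
Step 5: alpha = 0.05. fail to reject H0.

n_eff = 14, pos = 7, neg = 7, p = 1.000000, fail to reject H0.


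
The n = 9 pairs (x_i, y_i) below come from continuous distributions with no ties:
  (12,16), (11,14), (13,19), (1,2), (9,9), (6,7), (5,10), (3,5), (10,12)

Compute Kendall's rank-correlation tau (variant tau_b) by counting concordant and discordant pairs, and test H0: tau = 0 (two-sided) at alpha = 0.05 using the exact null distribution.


Step 1: Enumerate the 36 unordered pairs (i,j) with i<j and classify each by sign(x_j-x_i) * sign(y_j-y_i).
  (1,2):dx=-1,dy=-2->C; (1,3):dx=+1,dy=+3->C; (1,4):dx=-11,dy=-14->C; (1,5):dx=-3,dy=-7->C
  (1,6):dx=-6,dy=-9->C; (1,7):dx=-7,dy=-6->C; (1,8):dx=-9,dy=-11->C; (1,9):dx=-2,dy=-4->C
  (2,3):dx=+2,dy=+5->C; (2,4):dx=-10,dy=-12->C; (2,5):dx=-2,dy=-5->C; (2,6):dx=-5,dy=-7->C
  (2,7):dx=-6,dy=-4->C; (2,8):dx=-8,dy=-9->C; (2,9):dx=-1,dy=-2->C; (3,4):dx=-12,dy=-17->C
  (3,5):dx=-4,dy=-10->C; (3,6):dx=-7,dy=-12->C; (3,7):dx=-8,dy=-9->C; (3,8):dx=-10,dy=-14->C
  (3,9):dx=-3,dy=-7->C; (4,5):dx=+8,dy=+7->C; (4,6):dx=+5,dy=+5->C; (4,7):dx=+4,dy=+8->C
  (4,8):dx=+2,dy=+3->C; (4,9):dx=+9,dy=+10->C; (5,6):dx=-3,dy=-2->C; (5,7):dx=-4,dy=+1->D
  (5,8):dx=-6,dy=-4->C; (5,9):dx=+1,dy=+3->C; (6,7):dx=-1,dy=+3->D; (6,8):dx=-3,dy=-2->C
  (6,9):dx=+4,dy=+5->C; (7,8):dx=-2,dy=-5->C; (7,9):dx=+5,dy=+2->C; (8,9):dx=+7,dy=+7->C
Step 2: C = 34, D = 2, total pairs = 36.
Step 3: tau = (C - D)/(n(n-1)/2) = (34 - 2)/36 = 0.888889.
Step 4: Exact two-sided p-value (enumerate n! = 362880 permutations of y under H0): p = 0.000243.
Step 5: alpha = 0.05. reject H0.

tau_b = 0.8889 (C=34, D=2), p = 0.000243, reject H0.


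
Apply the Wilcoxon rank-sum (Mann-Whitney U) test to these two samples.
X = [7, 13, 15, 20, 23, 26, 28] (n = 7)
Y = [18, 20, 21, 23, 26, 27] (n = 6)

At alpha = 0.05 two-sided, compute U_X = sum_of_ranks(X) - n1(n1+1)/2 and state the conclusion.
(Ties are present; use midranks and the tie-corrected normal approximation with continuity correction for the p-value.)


Step 1: Combine and sort all 13 observations; assign midranks.
sorted (value, group): (7,X), (13,X), (15,X), (18,Y), (20,X), (20,Y), (21,Y), (23,X), (23,Y), (26,X), (26,Y), (27,Y), (28,X)
ranks: 7->1, 13->2, 15->3, 18->4, 20->5.5, 20->5.5, 21->7, 23->8.5, 23->8.5, 26->10.5, 26->10.5, 27->12, 28->13
Step 2: Rank sum for X: R1 = 1 + 2 + 3 + 5.5 + 8.5 + 10.5 + 13 = 43.5.
Step 3: U_X = R1 - n1(n1+1)/2 = 43.5 - 7*8/2 = 43.5 - 28 = 15.5.
       U_Y = n1*n2 - U_X = 42 - 15.5 = 26.5.
Step 4: Ties are present, so use the tie-corrected normal approximation (with continuity correction) for the p-value.
Step 5: p-value = 0.473221; compare to alpha = 0.05. fail to reject H0.

U_X = 15.5, p = 0.473221, fail to reject H0 at alpha = 0.05.


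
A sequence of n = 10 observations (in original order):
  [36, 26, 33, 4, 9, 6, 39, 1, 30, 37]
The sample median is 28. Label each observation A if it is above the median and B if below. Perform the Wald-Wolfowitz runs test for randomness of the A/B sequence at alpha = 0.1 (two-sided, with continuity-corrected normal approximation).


Step 1: Compute median = 28; label A = above, B = below.
Labels in order: ABABBBABAA  (n_A = 5, n_B = 5)
Step 2: Count runs R = 7.
Step 3: Under H0 (random ordering), E[R] = 2*n_A*n_B/(n_A+n_B) + 1 = 2*5*5/10 + 1 = 6.0000.
        Var[R] = 2*n_A*n_B*(2*n_A*n_B - n_A - n_B) / ((n_A+n_B)^2 * (n_A+n_B-1)) = 2000/900 = 2.2222.
        SD[R] = 1.4907.
Step 4: Continuity-corrected z = (R - 0.5 - E[R]) / SD[R] = (7 - 0.5 - 6.0000) / 1.4907 = 0.3354.
Step 5: Two-sided p-value via normal approximation = 2*(1 - Phi(|z|)) = 0.737316.
Step 6: alpha = 0.1. fail to reject H0.

R = 7, z = 0.3354, p = 0.737316, fail to reject H0.


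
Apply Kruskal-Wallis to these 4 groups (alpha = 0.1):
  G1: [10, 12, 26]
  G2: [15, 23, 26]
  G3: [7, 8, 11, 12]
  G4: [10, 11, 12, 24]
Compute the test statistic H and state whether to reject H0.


Step 1: Combine all N = 14 observations and assign midranks.
sorted (value, group, rank): (7,G3,1), (8,G3,2), (10,G1,3.5), (10,G4,3.5), (11,G3,5.5), (11,G4,5.5), (12,G1,8), (12,G3,8), (12,G4,8), (15,G2,10), (23,G2,11), (24,G4,12), (26,G1,13.5), (26,G2,13.5)
Step 2: Sum ranks within each group.
R_1 = 25 (n_1 = 3)
R_2 = 34.5 (n_2 = 3)
R_3 = 16.5 (n_3 = 4)
R_4 = 29 (n_4 = 4)
Step 3: H = 12/(N(N+1)) * sum(R_i^2/n_i) - 3(N+1)
     = 12/(14*15) * (25^2/3 + 34.5^2/3 + 16.5^2/4 + 29^2/4) - 3*15
     = 0.057143 * 883.396 - 45
     = 5.479762.
Step 4: Ties present; correction factor C = 1 - 42/(14^3 - 14) = 0.984615. Corrected H = 5.479762 / 0.984615 = 5.565383.
Step 5: Under H0, H ~ chi^2(3); p-value = 0.134780.
Step 6: alpha = 0.1. fail to reject H0.

H = 5.5654, df = 3, p = 0.134780, fail to reject H0.


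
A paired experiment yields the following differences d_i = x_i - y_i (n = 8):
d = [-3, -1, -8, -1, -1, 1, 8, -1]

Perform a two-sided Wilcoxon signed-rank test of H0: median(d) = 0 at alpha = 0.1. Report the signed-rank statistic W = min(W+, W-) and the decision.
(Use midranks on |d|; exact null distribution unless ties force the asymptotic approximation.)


Step 1: Drop any zero differences (none here) and take |d_i|.
|d| = [3, 1, 8, 1, 1, 1, 8, 1]
Step 2: Midrank |d_i| (ties get averaged ranks).
ranks: |3|->6, |1|->3, |8|->7.5, |1|->3, |1|->3, |1|->3, |8|->7.5, |1|->3
Step 3: Attach original signs; sum ranks with positive sign and with negative sign.
W+ = 3 + 7.5 = 10.5
W- = 6 + 3 + 7.5 + 3 + 3 + 3 = 25.5
(Check: W+ + W- = 36 should equal n(n+1)/2 = 36.)
Step 4: Test statistic W = min(W+, W-) = 10.5.
Step 5: Ties in |d|, so use the tie-corrected normal approximation.
        E[W] = n(n+1)/4 = 8*9/4 = 18.
        Tie groups: |d|=1 (t=5), |d|=8 (t=2); sum(t^3 - t) = 126.
        Var[W] = n(n+1)(2n+1)/24 - sum(t^3-t)/48 = 1224/24 - 126/48 = 48.375.
        z = (W - E[W]) / sqrt(Var[W]) = (10.5 - 18) / 6.9552 = -1.0783.
        Two-sided p = 2*Phi(z) = 0.280888.
Step 6: alpha = 0.1. fail to reject H0.

W+ = 10.5, W- = 25.5, W = min = 10.5, p = 0.280888, fail to reject H0.


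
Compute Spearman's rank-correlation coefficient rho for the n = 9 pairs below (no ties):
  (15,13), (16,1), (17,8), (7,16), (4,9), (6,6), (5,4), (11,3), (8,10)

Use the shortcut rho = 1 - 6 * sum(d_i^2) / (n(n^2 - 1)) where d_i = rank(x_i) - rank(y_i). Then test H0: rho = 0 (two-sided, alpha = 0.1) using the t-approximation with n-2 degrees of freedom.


Step 1: Rank x and y separately (midranks; no ties here).
rank(x): 15->7, 16->8, 17->9, 7->4, 4->1, 6->3, 5->2, 11->6, 8->5
rank(y): 13->8, 1->1, 8->5, 16->9, 9->6, 6->4, 4->3, 3->2, 10->7
Step 2: d_i = R_x(i) - R_y(i); compute d_i^2.
  (7-8)^2=1, (8-1)^2=49, (9-5)^2=16, (4-9)^2=25, (1-6)^2=25, (3-4)^2=1, (2-3)^2=1, (6-2)^2=16, (5-7)^2=4
sum(d^2) = 138.
Step 3: rho = 1 - 6*138 / (9*(9^2 - 1)) = 1 - 828/720 = -0.150000.
Step 4: Under H0, t = rho * sqrt((n-2)/(1-rho^2)) = -0.4014 ~ t(7).
Step 5: Two-sided p-value from the t-distribution with 7 df = 0.700094.
Step 6: alpha = 0.1. fail to reject H0.

rho = -0.1500, p = 0.700094, fail to reject H0 at alpha = 0.1.


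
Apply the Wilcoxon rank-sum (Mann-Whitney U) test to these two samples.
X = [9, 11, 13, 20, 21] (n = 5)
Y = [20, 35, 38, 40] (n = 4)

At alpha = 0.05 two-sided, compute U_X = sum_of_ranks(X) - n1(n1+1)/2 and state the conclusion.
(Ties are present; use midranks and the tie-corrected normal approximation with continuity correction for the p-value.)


Step 1: Combine and sort all 9 observations; assign midranks.
sorted (value, group): (9,X), (11,X), (13,X), (20,X), (20,Y), (21,X), (35,Y), (38,Y), (40,Y)
ranks: 9->1, 11->2, 13->3, 20->4.5, 20->4.5, 21->6, 35->7, 38->8, 40->9
Step 2: Rank sum for X: R1 = 1 + 2 + 3 + 4.5 + 6 = 16.5.
Step 3: U_X = R1 - n1(n1+1)/2 = 16.5 - 5*6/2 = 16.5 - 15 = 1.5.
       U_Y = n1*n2 - U_X = 20 - 1.5 = 18.5.
Step 4: Ties are present, so use the tie-corrected normal approximation (with continuity correction) for the p-value.
Step 5: p-value = 0.049090; compare to alpha = 0.05. reject H0.

U_X = 1.5, p = 0.049090, reject H0 at alpha = 0.05.


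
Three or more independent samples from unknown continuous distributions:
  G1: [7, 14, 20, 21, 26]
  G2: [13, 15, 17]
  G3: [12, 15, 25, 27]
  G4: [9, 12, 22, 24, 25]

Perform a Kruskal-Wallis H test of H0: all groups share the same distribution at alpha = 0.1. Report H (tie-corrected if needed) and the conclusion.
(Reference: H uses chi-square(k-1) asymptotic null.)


Step 1: Combine all N = 17 observations and assign midranks.
sorted (value, group, rank): (7,G1,1), (9,G4,2), (12,G3,3.5), (12,G4,3.5), (13,G2,5), (14,G1,6), (15,G2,7.5), (15,G3,7.5), (17,G2,9), (20,G1,10), (21,G1,11), (22,G4,12), (24,G4,13), (25,G3,14.5), (25,G4,14.5), (26,G1,16), (27,G3,17)
Step 2: Sum ranks within each group.
R_1 = 44 (n_1 = 5)
R_2 = 21.5 (n_2 = 3)
R_3 = 42.5 (n_3 = 4)
R_4 = 45 (n_4 = 5)
Step 3: H = 12/(N(N+1)) * sum(R_i^2/n_i) - 3(N+1)
     = 12/(17*18) * (44^2/5 + 21.5^2/3 + 42.5^2/4 + 45^2/5) - 3*18
     = 0.039216 * 1397.85 - 54
     = 0.817484.
Step 4: Ties present; correction factor C = 1 - 18/(17^3 - 17) = 0.996324. Corrected H = 0.817484 / 0.996324 = 0.820500.
Step 5: Under H0, H ~ chi^2(3); p-value = 0.844558.
Step 6: alpha = 0.1. fail to reject H0.

H = 0.8205, df = 3, p = 0.844558, fail to reject H0.


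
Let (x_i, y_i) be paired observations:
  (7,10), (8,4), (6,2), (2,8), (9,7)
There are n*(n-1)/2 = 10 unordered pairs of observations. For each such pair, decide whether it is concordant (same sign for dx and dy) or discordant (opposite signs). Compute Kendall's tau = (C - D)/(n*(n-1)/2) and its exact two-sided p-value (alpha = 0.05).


Step 1: Enumerate the 10 unordered pairs (i,j) with i<j and classify each by sign(x_j-x_i) * sign(y_j-y_i).
  (1,2):dx=+1,dy=-6->D; (1,3):dx=-1,dy=-8->C; (1,4):dx=-5,dy=-2->C; (1,5):dx=+2,dy=-3->D
  (2,3):dx=-2,dy=-2->C; (2,4):dx=-6,dy=+4->D; (2,5):dx=+1,dy=+3->C; (3,4):dx=-4,dy=+6->D
  (3,5):dx=+3,dy=+5->C; (4,5):dx=+7,dy=-1->D
Step 2: C = 5, D = 5, total pairs = 10.
Step 3: tau = (C - D)/(n(n-1)/2) = (5 - 5)/10 = 0.000000.
Step 4: Exact two-sided p-value (enumerate n! = 120 permutations of y under H0): p = 1.000000.
Step 5: alpha = 0.05. fail to reject H0.

tau_b = 0.0000 (C=5, D=5), p = 1.000000, fail to reject H0.


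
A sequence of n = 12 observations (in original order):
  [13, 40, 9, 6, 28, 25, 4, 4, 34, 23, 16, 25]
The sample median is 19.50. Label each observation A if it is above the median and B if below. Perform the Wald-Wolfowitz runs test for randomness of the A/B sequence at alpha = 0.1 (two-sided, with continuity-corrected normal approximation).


Step 1: Compute median = 19.50; label A = above, B = below.
Labels in order: BABBAABBAABA  (n_A = 6, n_B = 6)
Step 2: Count runs R = 8.
Step 3: Under H0 (random ordering), E[R] = 2*n_A*n_B/(n_A+n_B) + 1 = 2*6*6/12 + 1 = 7.0000.
        Var[R] = 2*n_A*n_B*(2*n_A*n_B - n_A - n_B) / ((n_A+n_B)^2 * (n_A+n_B-1)) = 4320/1584 = 2.7273.
        SD[R] = 1.6514.
Step 4: Continuity-corrected z = (R - 0.5 - E[R]) / SD[R] = (8 - 0.5 - 7.0000) / 1.6514 = 0.3028.
Step 5: Two-sided p-value via normal approximation = 2*(1 - Phi(|z|)) = 0.762069.
Step 6: alpha = 0.1. fail to reject H0.

R = 8, z = 0.3028, p = 0.762069, fail to reject H0.


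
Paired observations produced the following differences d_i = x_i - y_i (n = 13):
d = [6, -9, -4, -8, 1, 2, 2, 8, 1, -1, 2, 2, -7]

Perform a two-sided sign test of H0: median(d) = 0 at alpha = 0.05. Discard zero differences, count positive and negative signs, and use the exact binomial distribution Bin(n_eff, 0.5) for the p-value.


Step 1: Discard zero differences. Original n = 13; n_eff = number of nonzero differences = 13.
Nonzero differences (with sign): +6, -9, -4, -8, +1, +2, +2, +8, +1, -1, +2, +2, -7
Step 2: Count signs: positive = 8, negative = 5.
Step 3: Under H0: P(positive) = 0.5, so the number of positives S ~ Bin(13, 0.5).
Step 4: Two-sided exact p-value = sum of Bin(13,0.5) probabilities at or below the observed probability = 0.581055.
Step 5: alpha = 0.05. fail to reject H0.

n_eff = 13, pos = 8, neg = 5, p = 0.581055, fail to reject H0.


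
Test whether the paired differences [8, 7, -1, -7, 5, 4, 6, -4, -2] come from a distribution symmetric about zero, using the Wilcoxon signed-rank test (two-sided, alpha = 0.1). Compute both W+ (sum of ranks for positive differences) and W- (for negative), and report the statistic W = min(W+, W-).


Step 1: Drop any zero differences (none here) and take |d_i|.
|d| = [8, 7, 1, 7, 5, 4, 6, 4, 2]
Step 2: Midrank |d_i| (ties get averaged ranks).
ranks: |8|->9, |7|->7.5, |1|->1, |7|->7.5, |5|->5, |4|->3.5, |6|->6, |4|->3.5, |2|->2
Step 3: Attach original signs; sum ranks with positive sign and with negative sign.
W+ = 9 + 7.5 + 5 + 3.5 + 6 = 31
W- = 1 + 7.5 + 3.5 + 2 = 14
(Check: W+ + W- = 45 should equal n(n+1)/2 = 45.)
Step 4: Test statistic W = min(W+, W-) = 14.
Step 5: Ties in |d|, so use the tie-corrected normal approximation.
        E[W] = n(n+1)/4 = 9*10/4 = 22.5.
        Tie groups: |d|=4 (t=2), |d|=7 (t=2); sum(t^3 - t) = 12.
        Var[W] = n(n+1)(2n+1)/24 - sum(t^3-t)/48 = 1710/24 - 12/48 = 71.
        z = (W - E[W]) / sqrt(Var[W]) = (14 - 22.5) / 8.4261 = -1.0088.
        Two-sided p = 2*Phi(z) = 0.313088.
Step 6: alpha = 0.1. fail to reject H0.

W+ = 31, W- = 14, W = min = 14, p = 0.313088, fail to reject H0.


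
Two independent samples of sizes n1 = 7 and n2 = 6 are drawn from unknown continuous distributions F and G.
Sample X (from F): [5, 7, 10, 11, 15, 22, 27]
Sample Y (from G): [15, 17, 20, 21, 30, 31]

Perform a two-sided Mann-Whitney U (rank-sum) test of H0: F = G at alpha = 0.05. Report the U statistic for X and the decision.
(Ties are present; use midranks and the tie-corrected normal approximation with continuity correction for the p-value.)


Step 1: Combine and sort all 13 observations; assign midranks.
sorted (value, group): (5,X), (7,X), (10,X), (11,X), (15,X), (15,Y), (17,Y), (20,Y), (21,Y), (22,X), (27,X), (30,Y), (31,Y)
ranks: 5->1, 7->2, 10->3, 11->4, 15->5.5, 15->5.5, 17->7, 20->8, 21->9, 22->10, 27->11, 30->12, 31->13
Step 2: Rank sum for X: R1 = 1 + 2 + 3 + 4 + 5.5 + 10 + 11 = 36.5.
Step 3: U_X = R1 - n1(n1+1)/2 = 36.5 - 7*8/2 = 36.5 - 28 = 8.5.
       U_Y = n1*n2 - U_X = 42 - 8.5 = 33.5.
Step 4: Ties are present, so use the tie-corrected normal approximation (with continuity correction) for the p-value.
Step 5: p-value = 0.086044; compare to alpha = 0.05. fail to reject H0.

U_X = 8.5, p = 0.086044, fail to reject H0 at alpha = 0.05.


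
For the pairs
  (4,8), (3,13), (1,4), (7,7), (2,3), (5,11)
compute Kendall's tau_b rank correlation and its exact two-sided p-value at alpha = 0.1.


Step 1: Enumerate the 15 unordered pairs (i,j) with i<j and classify each by sign(x_j-x_i) * sign(y_j-y_i).
  (1,2):dx=-1,dy=+5->D; (1,3):dx=-3,dy=-4->C; (1,4):dx=+3,dy=-1->D; (1,5):dx=-2,dy=-5->C
  (1,6):dx=+1,dy=+3->C; (2,3):dx=-2,dy=-9->C; (2,4):dx=+4,dy=-6->D; (2,5):dx=-1,dy=-10->C
  (2,6):dx=+2,dy=-2->D; (3,4):dx=+6,dy=+3->C; (3,5):dx=+1,dy=-1->D; (3,6):dx=+4,dy=+7->C
  (4,5):dx=-5,dy=-4->C; (4,6):dx=-2,dy=+4->D; (5,6):dx=+3,dy=+8->C
Step 2: C = 9, D = 6, total pairs = 15.
Step 3: tau = (C - D)/(n(n-1)/2) = (9 - 6)/15 = 0.200000.
Step 4: Exact two-sided p-value (enumerate n! = 720 permutations of y under H0): p = 0.719444.
Step 5: alpha = 0.1. fail to reject H0.

tau_b = 0.2000 (C=9, D=6), p = 0.719444, fail to reject H0.


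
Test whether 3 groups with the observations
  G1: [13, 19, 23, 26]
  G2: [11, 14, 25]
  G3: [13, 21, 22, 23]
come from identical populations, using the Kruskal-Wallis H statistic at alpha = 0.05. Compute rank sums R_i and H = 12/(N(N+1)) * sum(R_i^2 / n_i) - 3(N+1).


Step 1: Combine all N = 11 observations and assign midranks.
sorted (value, group, rank): (11,G2,1), (13,G1,2.5), (13,G3,2.5), (14,G2,4), (19,G1,5), (21,G3,6), (22,G3,7), (23,G1,8.5), (23,G3,8.5), (25,G2,10), (26,G1,11)
Step 2: Sum ranks within each group.
R_1 = 27 (n_1 = 4)
R_2 = 15 (n_2 = 3)
R_3 = 24 (n_3 = 4)
Step 3: H = 12/(N(N+1)) * sum(R_i^2/n_i) - 3(N+1)
     = 12/(11*12) * (27^2/4 + 15^2/3 + 24^2/4) - 3*12
     = 0.090909 * 401.25 - 36
     = 0.477273.
Step 4: Ties present; correction factor C = 1 - 12/(11^3 - 11) = 0.990909. Corrected H = 0.477273 / 0.990909 = 0.481651.
Step 5: Under H0, H ~ chi^2(2); p-value = 0.785979.
Step 6: alpha = 0.05. fail to reject H0.

H = 0.4817, df = 2, p = 0.785979, fail to reject H0.


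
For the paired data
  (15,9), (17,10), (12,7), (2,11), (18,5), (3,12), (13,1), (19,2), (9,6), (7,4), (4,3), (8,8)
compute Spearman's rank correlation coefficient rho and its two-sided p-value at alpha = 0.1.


Step 1: Rank x and y separately (midranks; no ties here).
rank(x): 15->9, 17->10, 12->7, 2->1, 18->11, 3->2, 13->8, 19->12, 9->6, 7->4, 4->3, 8->5
rank(y): 9->9, 10->10, 7->7, 11->11, 5->5, 12->12, 1->1, 2->2, 6->6, 4->4, 3->3, 8->8
Step 2: d_i = R_x(i) - R_y(i); compute d_i^2.
  (9-9)^2=0, (10-10)^2=0, (7-7)^2=0, (1-11)^2=100, (11-5)^2=36, (2-12)^2=100, (8-1)^2=49, (12-2)^2=100, (6-6)^2=0, (4-4)^2=0, (3-3)^2=0, (5-8)^2=9
sum(d^2) = 394.
Step 3: rho = 1 - 6*394 / (12*(12^2 - 1)) = 1 - 2364/1716 = -0.377622.
Step 4: Under H0, t = rho * sqrt((n-2)/(1-rho^2)) = -1.2896 ~ t(10).
Step 5: Two-sided p-value from the t-distribution with 10 df = 0.226206.
Step 6: alpha = 0.1. fail to reject H0.

rho = -0.3776, p = 0.226206, fail to reject H0 at alpha = 0.1.


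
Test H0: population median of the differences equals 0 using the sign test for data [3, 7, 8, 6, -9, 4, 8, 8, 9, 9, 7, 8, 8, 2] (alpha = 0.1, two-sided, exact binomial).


Step 1: Discard zero differences. Original n = 14; n_eff = number of nonzero differences = 14.
Nonzero differences (with sign): +3, +7, +8, +6, -9, +4, +8, +8, +9, +9, +7, +8, +8, +2
Step 2: Count signs: positive = 13, negative = 1.
Step 3: Under H0: P(positive) = 0.5, so the number of positives S ~ Bin(14, 0.5).
Step 4: Two-sided exact p-value = sum of Bin(14,0.5) probabilities at or below the observed probability = 0.001831.
Step 5: alpha = 0.1. reject H0.

n_eff = 14, pos = 13, neg = 1, p = 0.001831, reject H0.


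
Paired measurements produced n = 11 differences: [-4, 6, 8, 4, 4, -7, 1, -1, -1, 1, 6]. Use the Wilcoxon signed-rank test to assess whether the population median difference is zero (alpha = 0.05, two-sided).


Step 1: Drop any zero differences (none here) and take |d_i|.
|d| = [4, 6, 8, 4, 4, 7, 1, 1, 1, 1, 6]
Step 2: Midrank |d_i| (ties get averaged ranks).
ranks: |4|->6, |6|->8.5, |8|->11, |4|->6, |4|->6, |7|->10, |1|->2.5, |1|->2.5, |1|->2.5, |1|->2.5, |6|->8.5
Step 3: Attach original signs; sum ranks with positive sign and with negative sign.
W+ = 8.5 + 11 + 6 + 6 + 2.5 + 2.5 + 8.5 = 45
W- = 6 + 10 + 2.5 + 2.5 = 21
(Check: W+ + W- = 66 should equal n(n+1)/2 = 66.)
Step 4: Test statistic W = min(W+, W-) = 21.
Step 5: Ties in |d|, so use the tie-corrected normal approximation.
        E[W] = n(n+1)/4 = 11*12/4 = 33.
        Tie groups: |d|=1 (t=4), |d|=4 (t=3), |d|=6 (t=2); sum(t^3 - t) = 90.
        Var[W] = n(n+1)(2n+1)/24 - sum(t^3-t)/48 = 3036/24 - 90/48 = 124.625.
        z = (W - E[W]) / sqrt(Var[W]) = (21 - 33) / 11.1636 = -1.0749.
        Two-sided p = 2*Phi(z) = 0.282408.
Step 6: alpha = 0.05. fail to reject H0.

W+ = 45, W- = 21, W = min = 21, p = 0.282408, fail to reject H0.


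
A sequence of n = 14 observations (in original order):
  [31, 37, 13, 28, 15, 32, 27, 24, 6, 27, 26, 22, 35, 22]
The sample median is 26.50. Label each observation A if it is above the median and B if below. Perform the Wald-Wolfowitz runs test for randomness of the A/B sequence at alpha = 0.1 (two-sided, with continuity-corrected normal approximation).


Step 1: Compute median = 26.50; label A = above, B = below.
Labels in order: AABABAABBABBAB  (n_A = 7, n_B = 7)
Step 2: Count runs R = 10.
Step 3: Under H0 (random ordering), E[R] = 2*n_A*n_B/(n_A+n_B) + 1 = 2*7*7/14 + 1 = 8.0000.
        Var[R] = 2*n_A*n_B*(2*n_A*n_B - n_A - n_B) / ((n_A+n_B)^2 * (n_A+n_B-1)) = 8232/2548 = 3.2308.
        SD[R] = 1.7974.
Step 4: Continuity-corrected z = (R - 0.5 - E[R]) / SD[R] = (10 - 0.5 - 8.0000) / 1.7974 = 0.8345.
Step 5: Two-sided p-value via normal approximation = 2*(1 - Phi(|z|)) = 0.403986.
Step 6: alpha = 0.1. fail to reject H0.

R = 10, z = 0.8345, p = 0.403986, fail to reject H0.


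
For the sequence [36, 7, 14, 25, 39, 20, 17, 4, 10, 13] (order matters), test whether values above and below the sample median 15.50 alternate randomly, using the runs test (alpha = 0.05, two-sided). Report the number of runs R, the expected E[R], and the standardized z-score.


Step 1: Compute median = 15.50; label A = above, B = below.
Labels in order: ABBAAAABBB  (n_A = 5, n_B = 5)
Step 2: Count runs R = 4.
Step 3: Under H0 (random ordering), E[R] = 2*n_A*n_B/(n_A+n_B) + 1 = 2*5*5/10 + 1 = 6.0000.
        Var[R] = 2*n_A*n_B*(2*n_A*n_B - n_A - n_B) / ((n_A+n_B)^2 * (n_A+n_B-1)) = 2000/900 = 2.2222.
        SD[R] = 1.4907.
Step 4: Continuity-corrected z = (R + 0.5 - E[R]) / SD[R] = (4 + 0.5 - 6.0000) / 1.4907 = -1.0062.
Step 5: Two-sided p-value via normal approximation = 2*(1 - Phi(|z|)) = 0.314305.
Step 6: alpha = 0.05. fail to reject H0.

R = 4, z = -1.0062, p = 0.314305, fail to reject H0.
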